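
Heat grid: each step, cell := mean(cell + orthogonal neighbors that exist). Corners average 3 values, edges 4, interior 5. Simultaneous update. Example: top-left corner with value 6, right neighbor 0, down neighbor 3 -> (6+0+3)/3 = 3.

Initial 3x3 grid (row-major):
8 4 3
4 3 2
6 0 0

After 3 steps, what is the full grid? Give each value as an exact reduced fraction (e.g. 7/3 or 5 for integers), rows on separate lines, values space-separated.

Answer: 9371/2160 27671/7200 1091/360
57917/14400 1169/375 9173/3600
3583/1080 4313/1600 4261/2160

Derivation:
After step 1:
  16/3 9/2 3
  21/4 13/5 2
  10/3 9/4 2/3
After step 2:
  181/36 463/120 19/6
  991/240 83/25 31/15
  65/18 177/80 59/36
After step 3:
  9371/2160 27671/7200 1091/360
  57917/14400 1169/375 9173/3600
  3583/1080 4313/1600 4261/2160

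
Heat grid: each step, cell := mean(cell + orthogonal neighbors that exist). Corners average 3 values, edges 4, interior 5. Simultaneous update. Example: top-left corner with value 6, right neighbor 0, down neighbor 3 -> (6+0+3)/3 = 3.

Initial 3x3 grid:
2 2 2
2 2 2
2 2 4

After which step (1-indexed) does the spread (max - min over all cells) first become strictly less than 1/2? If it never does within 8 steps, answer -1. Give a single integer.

Step 1: max=8/3, min=2, spread=2/3
Step 2: max=23/9, min=2, spread=5/9
Step 3: max=257/108, min=2, spread=41/108
  -> spread < 1/2 first at step 3
Step 4: max=15091/6480, min=371/180, spread=347/1296
Step 5: max=884537/388800, min=3757/1800, spread=2921/15552
Step 6: max=52484539/23328000, min=457483/216000, spread=24611/186624
Step 7: max=3118082033/1399680000, min=10376741/4860000, spread=207329/2239488
Step 8: max=185991552451/83980800000, min=557201599/259200000, spread=1746635/26873856

Answer: 3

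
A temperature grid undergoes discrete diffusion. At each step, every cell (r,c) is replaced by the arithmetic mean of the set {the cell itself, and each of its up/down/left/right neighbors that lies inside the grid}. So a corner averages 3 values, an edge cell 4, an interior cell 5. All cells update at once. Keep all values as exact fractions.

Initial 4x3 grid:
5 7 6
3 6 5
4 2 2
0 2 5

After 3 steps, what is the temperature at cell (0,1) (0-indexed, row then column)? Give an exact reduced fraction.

Step 1: cell (0,1) = 6
Step 2: cell (0,1) = 27/5
Step 3: cell (0,1) = 519/100
Full grid after step 3:
  3517/720 519/100 3767/720
  10111/2400 2197/500 11111/2400
  7441/2400 6793/2000 8641/2400
  233/90 13027/4800 1097/360

Answer: 519/100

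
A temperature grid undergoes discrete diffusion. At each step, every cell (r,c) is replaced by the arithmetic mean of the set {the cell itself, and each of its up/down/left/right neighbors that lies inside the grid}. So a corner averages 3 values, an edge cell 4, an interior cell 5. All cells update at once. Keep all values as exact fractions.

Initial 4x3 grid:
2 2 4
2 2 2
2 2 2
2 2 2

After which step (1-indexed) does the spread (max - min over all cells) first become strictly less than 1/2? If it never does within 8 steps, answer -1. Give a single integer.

Answer: 3

Derivation:
Step 1: max=8/3, min=2, spread=2/3
Step 2: max=23/9, min=2, spread=5/9
Step 3: max=257/108, min=2, spread=41/108
  -> spread < 1/2 first at step 3
Step 4: max=30137/12960, min=2, spread=4217/12960
Step 5: max=1764349/777600, min=7279/3600, spread=38417/155520
Step 6: max=104512211/46656000, min=146597/72000, spread=1903471/9331200
Step 7: max=6199709089/2799360000, min=4435759/2160000, spread=18038617/111974400
Step 8: max=369191382851/167961600000, min=401726759/194400000, spread=883978523/6718464000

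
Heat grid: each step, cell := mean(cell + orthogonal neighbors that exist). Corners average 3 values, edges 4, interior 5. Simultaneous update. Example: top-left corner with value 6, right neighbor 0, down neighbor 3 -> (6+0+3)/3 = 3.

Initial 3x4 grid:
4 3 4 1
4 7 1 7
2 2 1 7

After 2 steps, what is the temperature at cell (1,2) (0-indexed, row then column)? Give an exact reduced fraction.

Step 1: cell (1,2) = 4
Step 2: cell (1,2) = 82/25
Full grid after step 2:
  149/36 829/240 59/16 41/12
  839/240 383/100 82/25 17/4
  119/36 709/240 59/16 47/12

Answer: 82/25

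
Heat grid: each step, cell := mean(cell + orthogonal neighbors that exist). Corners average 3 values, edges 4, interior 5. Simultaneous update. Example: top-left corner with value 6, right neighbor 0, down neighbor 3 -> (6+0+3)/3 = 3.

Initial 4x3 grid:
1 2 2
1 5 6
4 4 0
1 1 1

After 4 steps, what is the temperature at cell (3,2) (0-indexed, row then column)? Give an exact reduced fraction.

Step 1: cell (3,2) = 2/3
Step 2: cell (3,2) = 31/18
Step 3: cell (3,2) = 4243/2160
Step 4: cell (3,2) = 282413/129600
Full grid after step 4:
  83797/32400 1189211/432000 185969/64800
  557123/216000 60653/22500 302749/108000
  173081/72000 887273/360000 265559/108000
  95921/43200 1865977/864000 282413/129600

Answer: 282413/129600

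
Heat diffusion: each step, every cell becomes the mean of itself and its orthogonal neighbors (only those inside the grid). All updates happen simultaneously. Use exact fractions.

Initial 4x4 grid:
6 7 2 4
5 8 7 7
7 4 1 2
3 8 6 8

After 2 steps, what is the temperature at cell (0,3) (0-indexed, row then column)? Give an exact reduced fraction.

Answer: 43/9

Derivation:
Step 1: cell (0,3) = 13/3
Step 2: cell (0,3) = 43/9
Full grid after step 2:
  73/12 459/80 241/48 43/9
  469/80 581/100 126/25 113/24
  457/80 129/25 497/100 113/24
  16/3 113/20 61/12 187/36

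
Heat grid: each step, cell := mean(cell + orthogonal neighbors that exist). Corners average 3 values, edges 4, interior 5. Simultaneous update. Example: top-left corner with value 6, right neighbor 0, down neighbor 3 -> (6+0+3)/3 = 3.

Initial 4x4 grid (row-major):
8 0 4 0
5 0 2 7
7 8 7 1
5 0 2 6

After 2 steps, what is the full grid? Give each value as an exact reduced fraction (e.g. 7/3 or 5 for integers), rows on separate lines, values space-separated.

After step 1:
  13/3 3 3/2 11/3
  5 3 4 5/2
  25/4 22/5 4 21/4
  4 15/4 15/4 3
After step 2:
  37/9 71/24 73/24 23/9
  223/48 97/25 3 185/48
  393/80 107/25 107/25 59/16
  14/3 159/40 29/8 4

Answer: 37/9 71/24 73/24 23/9
223/48 97/25 3 185/48
393/80 107/25 107/25 59/16
14/3 159/40 29/8 4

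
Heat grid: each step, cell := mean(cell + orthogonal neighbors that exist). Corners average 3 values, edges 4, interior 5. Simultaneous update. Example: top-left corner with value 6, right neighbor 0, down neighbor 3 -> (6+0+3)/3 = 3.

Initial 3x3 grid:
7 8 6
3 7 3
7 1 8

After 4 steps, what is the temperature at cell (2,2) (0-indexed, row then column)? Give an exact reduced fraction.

Answer: 225431/43200

Derivation:
Step 1: cell (2,2) = 4
Step 2: cell (2,2) = 21/4
Step 3: cell (2,2) = 3533/720
Step 4: cell (2,2) = 225431/43200
Full grid after step 4:
  5197/900 305491/54000 46673/8100
  1154089/216000 1985947/360000 1154089/216000
  674693/129600 4354981/864000 225431/43200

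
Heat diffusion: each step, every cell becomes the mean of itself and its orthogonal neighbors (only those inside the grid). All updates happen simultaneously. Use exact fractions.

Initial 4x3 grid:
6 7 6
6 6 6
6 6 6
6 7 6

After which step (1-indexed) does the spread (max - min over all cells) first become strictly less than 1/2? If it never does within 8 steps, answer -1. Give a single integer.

Step 1: max=19/3, min=6, spread=1/3
  -> spread < 1/2 first at step 1
Step 2: max=1507/240, min=613/100, spread=179/1200
Step 3: max=13397/2160, min=5533/900, spread=589/10800
Step 4: max=5349307/864000, min=2218853/360000, spread=120299/4320000
Step 5: max=320386913/51840000, min=19987723/3240000, spread=116669/10368000
Step 6: max=19214022067/3110400000, min=7998270893/1296000000, spread=90859619/15552000000
Step 7: max=1152477719753/186624000000, min=479998028887/77760000000, spread=2412252121/933120000000
Step 8: max=69140265835627/11197440000000, min=28802449510133/4665600000000, spread=71935056539/55987200000000

Answer: 1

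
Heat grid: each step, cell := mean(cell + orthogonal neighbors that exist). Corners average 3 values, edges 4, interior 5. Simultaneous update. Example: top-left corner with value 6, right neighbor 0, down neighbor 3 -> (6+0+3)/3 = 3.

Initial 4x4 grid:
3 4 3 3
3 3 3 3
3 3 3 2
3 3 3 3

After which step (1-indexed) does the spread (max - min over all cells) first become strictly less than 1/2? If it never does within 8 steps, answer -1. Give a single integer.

Answer: 3

Derivation:
Step 1: max=10/3, min=8/3, spread=2/3
Step 2: max=391/120, min=329/120, spread=31/60
Step 3: max=3451/1080, min=3029/1080, spread=211/540
  -> spread < 1/2 first at step 3
Step 4: max=102241/32400, min=92159/32400, spread=5041/16200
Step 5: max=3046111/972000, min=2785889/972000, spread=130111/486000
Step 6: max=90735781/29160000, min=84224219/29160000, spread=3255781/14580000
Step 7: max=2706760351/874800000, min=2542039649/874800000, spread=82360351/437400000
Step 8: max=80806577821/26244000000, min=76657422179/26244000000, spread=2074577821/13122000000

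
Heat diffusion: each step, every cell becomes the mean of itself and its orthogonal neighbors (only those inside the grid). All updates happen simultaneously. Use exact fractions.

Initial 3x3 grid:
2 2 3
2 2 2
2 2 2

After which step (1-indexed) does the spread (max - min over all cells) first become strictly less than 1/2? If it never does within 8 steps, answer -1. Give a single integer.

Answer: 1

Derivation:
Step 1: max=7/3, min=2, spread=1/3
  -> spread < 1/2 first at step 1
Step 2: max=41/18, min=2, spread=5/18
Step 3: max=473/216, min=2, spread=41/216
Step 4: max=28051/12960, min=731/360, spread=347/2592
Step 5: max=1662137/777600, min=7357/3600, spread=2921/31104
Step 6: max=99140539/46656000, min=889483/432000, spread=24611/373248
Step 7: max=5917442033/2799360000, min=20096741/9720000, spread=207329/4478976
Step 8: max=353953152451/167961600000, min=1075601599/518400000, spread=1746635/53747712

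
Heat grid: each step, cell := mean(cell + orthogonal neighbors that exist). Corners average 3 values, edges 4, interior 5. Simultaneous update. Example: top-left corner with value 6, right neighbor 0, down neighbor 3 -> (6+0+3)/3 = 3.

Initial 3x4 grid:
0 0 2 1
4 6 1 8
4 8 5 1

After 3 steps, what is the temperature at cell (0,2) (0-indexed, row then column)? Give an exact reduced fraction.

Answer: 9371/3600

Derivation:
Step 1: cell (0,2) = 1
Step 2: cell (0,2) = 83/30
Step 3: cell (0,2) = 9371/3600
Full grid after step 3:
  2809/1080 9871/3600 9371/3600 6559/2160
  26137/7200 1291/375 21971/6000 47539/14400
  1171/270 8123/1800 7273/1800 8809/2160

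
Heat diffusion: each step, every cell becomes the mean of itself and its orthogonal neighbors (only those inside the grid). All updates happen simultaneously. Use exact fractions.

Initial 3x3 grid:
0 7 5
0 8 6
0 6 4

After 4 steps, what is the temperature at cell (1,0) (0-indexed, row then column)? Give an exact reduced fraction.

Answer: 396937/108000

Derivation:
Step 1: cell (1,0) = 2
Step 2: cell (1,0) = 44/15
Step 3: cell (1,0) = 12067/3600
Step 4: cell (1,0) = 396937/108000
Full grid after step 4:
  30793/8100 959249/216000 216071/43200
  396937/108000 1561877/360000 4316621/864000
  78673/21600 1839373/432000 625963/129600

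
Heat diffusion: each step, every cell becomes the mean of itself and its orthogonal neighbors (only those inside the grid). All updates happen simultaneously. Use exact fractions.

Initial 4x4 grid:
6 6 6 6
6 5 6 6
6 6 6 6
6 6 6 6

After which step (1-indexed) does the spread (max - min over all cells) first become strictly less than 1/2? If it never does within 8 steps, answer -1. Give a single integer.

Answer: 1

Derivation:
Step 1: max=6, min=23/4, spread=1/4
  -> spread < 1/2 first at step 1
Step 2: max=6, min=289/50, spread=11/50
Step 3: max=6, min=14033/2400, spread=367/2400
Step 4: max=3587/600, min=63229/10800, spread=1337/10800
Step 5: max=107531/18000, min=1902331/324000, spread=33227/324000
Step 6: max=643951/108000, min=57105673/9720000, spread=849917/9720000
Step 7: max=9651467/1620000, min=1715885653/291600000, spread=21378407/291600000
Step 8: max=2892311657/486000000, min=51521537629/8748000000, spread=540072197/8748000000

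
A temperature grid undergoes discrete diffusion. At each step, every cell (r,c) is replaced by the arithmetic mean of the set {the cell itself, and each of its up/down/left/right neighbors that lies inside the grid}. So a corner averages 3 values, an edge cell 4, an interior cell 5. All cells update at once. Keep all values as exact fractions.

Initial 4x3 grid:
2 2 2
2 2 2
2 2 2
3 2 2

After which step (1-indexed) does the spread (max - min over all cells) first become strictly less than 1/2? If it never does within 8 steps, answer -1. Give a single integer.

Answer: 1

Derivation:
Step 1: max=7/3, min=2, spread=1/3
  -> spread < 1/2 first at step 1
Step 2: max=41/18, min=2, spread=5/18
Step 3: max=473/216, min=2, spread=41/216
Step 4: max=56057/25920, min=2, spread=4217/25920
Step 5: max=3319549/1555200, min=14479/7200, spread=38417/311040
Step 6: max=197824211/93312000, min=290597/144000, spread=1903471/18662400
Step 7: max=11798429089/5598720000, min=8755759/4320000, spread=18038617/223948800
Step 8: max=705114582851/335923200000, min=790526759/388800000, spread=883978523/13436928000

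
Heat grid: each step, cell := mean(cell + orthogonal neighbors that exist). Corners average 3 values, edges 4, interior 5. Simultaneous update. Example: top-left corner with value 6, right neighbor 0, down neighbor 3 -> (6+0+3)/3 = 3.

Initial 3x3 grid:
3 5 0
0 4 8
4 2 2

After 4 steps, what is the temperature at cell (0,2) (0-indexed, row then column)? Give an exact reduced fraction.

Answer: 226433/64800

Derivation:
Step 1: cell (0,2) = 13/3
Step 2: cell (0,2) = 65/18
Step 3: cell (0,2) = 3949/1080
Step 4: cell (0,2) = 226433/64800
Full grid after step 4:
  394841/129600 238681/72000 226433/64800
  2602297/864000 128921/40000 1518961/432000
  127247/43200 14441/4500 73561/21600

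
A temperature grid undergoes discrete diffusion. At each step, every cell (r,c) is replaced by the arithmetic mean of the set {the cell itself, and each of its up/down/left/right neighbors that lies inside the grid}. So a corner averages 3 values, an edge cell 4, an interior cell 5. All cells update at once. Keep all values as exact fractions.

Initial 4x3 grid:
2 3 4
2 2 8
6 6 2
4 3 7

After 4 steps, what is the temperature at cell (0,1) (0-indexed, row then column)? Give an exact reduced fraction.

Step 1: cell (0,1) = 11/4
Step 2: cell (0,1) = 857/240
Step 3: cell (0,1) = 9887/2880
Step 4: cell (0,1) = 638029/172800
Full grid after step 4:
  87317/25920 638029/172800 33569/8640
  10021/2700 275837/72000 20279/4800
  21611/5400 155641/36000 21007/4800
  28193/6480 189733/43200 19897/4320

Answer: 638029/172800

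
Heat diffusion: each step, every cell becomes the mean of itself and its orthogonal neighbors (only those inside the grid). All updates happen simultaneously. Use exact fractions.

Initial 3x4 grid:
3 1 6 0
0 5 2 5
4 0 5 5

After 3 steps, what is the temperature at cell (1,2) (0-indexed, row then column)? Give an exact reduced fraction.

Step 1: cell (1,2) = 23/5
Step 2: cell (1,2) = 289/100
Step 3: cell (1,2) = 10703/3000
Full grid after step 3:
  607/270 5303/1800 656/225 1909/540
  9371/3600 7553/3000 10703/3000 3059/900
  2443/1080 691/225 647/200 1411/360

Answer: 10703/3000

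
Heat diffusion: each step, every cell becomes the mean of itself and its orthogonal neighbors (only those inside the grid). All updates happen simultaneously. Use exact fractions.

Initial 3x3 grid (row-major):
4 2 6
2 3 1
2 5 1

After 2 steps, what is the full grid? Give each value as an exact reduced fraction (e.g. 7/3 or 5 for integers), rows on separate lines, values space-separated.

Answer: 55/18 721/240 19/6
661/240 73/25 641/240
17/6 641/240 47/18

Derivation:
After step 1:
  8/3 15/4 3
  11/4 13/5 11/4
  3 11/4 7/3
After step 2:
  55/18 721/240 19/6
  661/240 73/25 641/240
  17/6 641/240 47/18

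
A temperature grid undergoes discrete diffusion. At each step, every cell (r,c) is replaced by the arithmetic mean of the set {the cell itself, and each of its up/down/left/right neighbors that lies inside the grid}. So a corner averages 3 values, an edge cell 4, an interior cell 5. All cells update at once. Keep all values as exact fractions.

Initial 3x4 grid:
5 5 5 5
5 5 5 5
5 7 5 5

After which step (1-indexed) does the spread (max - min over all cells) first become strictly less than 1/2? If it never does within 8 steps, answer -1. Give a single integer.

Step 1: max=17/3, min=5, spread=2/3
Step 2: max=331/60, min=5, spread=31/60
Step 3: max=2911/540, min=5, spread=211/540
  -> spread < 1/2 first at step 3
Step 4: max=286897/54000, min=4547/900, spread=14077/54000
Step 5: max=2570407/486000, min=273683/54000, spread=5363/24300
Step 6: max=76640809/14580000, min=152869/30000, spread=93859/583200
Step 7: max=4584274481/874800000, min=248336467/48600000, spread=4568723/34992000
Step 8: max=274220435629/52488000000, min=7471618889/1458000000, spread=8387449/83980800

Answer: 3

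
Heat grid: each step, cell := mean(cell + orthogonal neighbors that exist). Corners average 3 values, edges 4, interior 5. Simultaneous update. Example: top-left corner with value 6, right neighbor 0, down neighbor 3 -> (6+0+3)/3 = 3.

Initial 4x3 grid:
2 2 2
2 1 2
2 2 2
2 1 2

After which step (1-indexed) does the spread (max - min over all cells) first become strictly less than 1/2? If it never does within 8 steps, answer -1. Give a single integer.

Answer: 1

Derivation:
Step 1: max=2, min=8/5, spread=2/5
  -> spread < 1/2 first at step 1
Step 2: max=151/80, min=401/240, spread=13/60
Step 3: max=673/360, min=1883/1080, spread=17/135
Step 4: max=533119/288000, min=1514777/864000, spread=4229/43200
Step 5: max=4765229/2592000, min=13767307/7776000, spread=26419/388800
Step 6: max=1900039159/1036800000, min=5523047777/3110400000, spread=1770697/31104000
Step 7: max=17035738769/9331200000, min=49912899607/27993600000, spread=11943167/279936000
Step 8: max=6803426304079/3732480000000, min=19997306721737/11197440000000, spread=825944381/22394880000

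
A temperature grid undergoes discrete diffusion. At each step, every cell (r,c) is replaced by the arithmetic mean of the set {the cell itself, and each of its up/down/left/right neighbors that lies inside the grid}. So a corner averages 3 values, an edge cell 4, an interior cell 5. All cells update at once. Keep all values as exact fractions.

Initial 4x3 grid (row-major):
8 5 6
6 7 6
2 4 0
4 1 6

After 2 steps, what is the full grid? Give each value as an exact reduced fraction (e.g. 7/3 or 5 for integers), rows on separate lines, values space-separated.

Answer: 223/36 241/40 203/36
1301/240 127/25 1201/240
893/240 403/100 833/240
121/36 673/240 121/36

Derivation:
After step 1:
  19/3 13/2 17/3
  23/4 28/5 19/4
  4 14/5 4
  7/3 15/4 7/3
After step 2:
  223/36 241/40 203/36
  1301/240 127/25 1201/240
  893/240 403/100 833/240
  121/36 673/240 121/36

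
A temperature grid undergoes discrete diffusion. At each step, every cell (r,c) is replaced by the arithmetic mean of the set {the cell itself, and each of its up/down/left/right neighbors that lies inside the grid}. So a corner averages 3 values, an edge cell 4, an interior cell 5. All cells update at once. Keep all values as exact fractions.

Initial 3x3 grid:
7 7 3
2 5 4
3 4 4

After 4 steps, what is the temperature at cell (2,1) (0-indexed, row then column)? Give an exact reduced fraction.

Answer: 32697/8000

Derivation:
Step 1: cell (2,1) = 4
Step 2: cell (2,1) = 77/20
Step 3: cell (2,1) = 1603/400
Step 4: cell (2,1) = 32697/8000
Full grid after step 4:
  600553/129600 222557/48000 298039/64800
  3761651/864000 174943/40000 469847/108000
  177401/43200 32697/8000 11161/2700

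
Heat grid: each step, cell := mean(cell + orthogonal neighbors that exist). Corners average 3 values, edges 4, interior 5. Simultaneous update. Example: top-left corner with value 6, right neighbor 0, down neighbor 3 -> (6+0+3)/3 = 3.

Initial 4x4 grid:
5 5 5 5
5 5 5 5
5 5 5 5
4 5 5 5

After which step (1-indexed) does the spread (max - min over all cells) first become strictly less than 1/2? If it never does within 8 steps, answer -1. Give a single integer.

Answer: 1

Derivation:
Step 1: max=5, min=14/3, spread=1/3
  -> spread < 1/2 first at step 1
Step 2: max=5, min=85/18, spread=5/18
Step 3: max=5, min=1039/216, spread=41/216
Step 4: max=5, min=31357/6480, spread=1043/6480
Step 5: max=5, min=946447/194400, spread=25553/194400
Step 6: max=89921/18000, min=28488541/5832000, spread=645863/5832000
Step 7: max=599029/120000, min=857158309/174960000, spread=16225973/174960000
Step 8: max=269299/54000, min=25766522017/5248800000, spread=409340783/5248800000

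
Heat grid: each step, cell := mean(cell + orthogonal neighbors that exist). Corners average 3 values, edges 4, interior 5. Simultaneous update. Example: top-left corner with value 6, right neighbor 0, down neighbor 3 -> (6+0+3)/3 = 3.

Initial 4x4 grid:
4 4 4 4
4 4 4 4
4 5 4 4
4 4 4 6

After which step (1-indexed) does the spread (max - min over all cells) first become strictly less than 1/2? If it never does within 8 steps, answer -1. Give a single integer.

Step 1: max=14/3, min=4, spread=2/3
Step 2: max=41/9, min=4, spread=5/9
Step 3: max=9577/2160, min=1613/400, spread=2167/5400
  -> spread < 1/2 first at step 3
Step 4: max=283579/64800, min=29191/7200, spread=1043/3240
Step 5: max=8422609/1944000, min=292849/72000, spread=257843/972000
Step 6: max=50163491/11664000, min=5286671/1296000, spread=645863/2916000
Step 7: max=7482437737/1749600000, min=795324253/194400000, spread=16225973/87480000
Step 8: max=223463948719/52488000000, min=23919681451/5832000000, spread=409340783/2624400000

Answer: 3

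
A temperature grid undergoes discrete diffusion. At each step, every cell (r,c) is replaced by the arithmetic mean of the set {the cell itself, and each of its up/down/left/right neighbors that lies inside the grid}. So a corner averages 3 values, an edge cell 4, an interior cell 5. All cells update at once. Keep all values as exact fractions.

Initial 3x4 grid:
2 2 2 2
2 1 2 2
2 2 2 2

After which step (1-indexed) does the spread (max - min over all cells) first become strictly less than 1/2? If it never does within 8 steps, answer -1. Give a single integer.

Step 1: max=2, min=7/4, spread=1/4
  -> spread < 1/2 first at step 1
Step 2: max=2, min=177/100, spread=23/100
Step 3: max=787/400, min=8789/4800, spread=131/960
Step 4: max=14009/7200, min=79849/43200, spread=841/8640
Step 5: max=2786627/1440000, min=32017949/17280000, spread=56863/691200
Step 6: max=24930457/12960000, min=289505659/155520000, spread=386393/6220800
Step 7: max=9947641187/5184000000, min=116022276869/62208000000, spread=26795339/497664000
Step 8: max=594993850333/311040000000, min=6981144285871/3732480000000, spread=254051069/5971968000

Answer: 1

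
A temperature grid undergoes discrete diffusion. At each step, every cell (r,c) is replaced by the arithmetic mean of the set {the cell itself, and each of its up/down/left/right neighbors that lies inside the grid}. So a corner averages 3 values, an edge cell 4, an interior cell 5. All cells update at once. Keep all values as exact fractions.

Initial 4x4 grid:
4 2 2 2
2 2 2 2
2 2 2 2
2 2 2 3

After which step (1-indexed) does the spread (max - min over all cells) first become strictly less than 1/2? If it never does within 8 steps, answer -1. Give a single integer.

Answer: 3

Derivation:
Step 1: max=8/3, min=2, spread=2/3
Step 2: max=23/9, min=2, spread=5/9
Step 3: max=257/108, min=197/96, spread=283/864
  -> spread < 1/2 first at step 3
Step 4: max=7523/3240, min=199/96, spread=3227/12960
Step 5: max=219953/97200, min=904717/432000, spread=655667/3888000
Step 6: max=6516257/2916000, min=27347317/12960000, spread=14524427/116640000
Step 7: max=3866191/1749600, min=32895349/15552000, spread=13237139/139968000
Step 8: max=5760346583/2624400000, min=11111352383/5248800000, spread=409340783/5248800000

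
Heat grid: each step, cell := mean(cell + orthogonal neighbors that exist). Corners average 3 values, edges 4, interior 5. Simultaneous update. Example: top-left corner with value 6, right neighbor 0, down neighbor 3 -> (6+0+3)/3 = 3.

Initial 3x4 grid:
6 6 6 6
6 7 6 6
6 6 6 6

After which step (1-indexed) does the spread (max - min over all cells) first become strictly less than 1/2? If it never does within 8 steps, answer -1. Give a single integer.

Answer: 1

Derivation:
Step 1: max=25/4, min=6, spread=1/4
  -> spread < 1/2 first at step 1
Step 2: max=623/100, min=6, spread=23/100
Step 3: max=29611/4800, min=2413/400, spread=131/960
Step 4: max=265751/43200, min=43591/7200, spread=841/8640
Step 5: max=106222051/17280000, min=8733373/1440000, spread=56863/691200
Step 6: max=954654341/155520000, min=78749543/12960000, spread=386393/6220800
Step 7: max=381641723131/62208000000, min=31524358813/5184000000, spread=26795339/497664000
Step 8: max=22878695714129/3732480000000, min=1893326149667/311040000000, spread=254051069/5971968000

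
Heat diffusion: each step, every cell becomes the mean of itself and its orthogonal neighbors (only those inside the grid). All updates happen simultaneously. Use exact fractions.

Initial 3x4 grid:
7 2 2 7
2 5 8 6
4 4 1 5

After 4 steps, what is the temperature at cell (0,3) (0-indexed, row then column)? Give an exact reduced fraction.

Answer: 53231/10800

Derivation:
Step 1: cell (0,3) = 5
Step 2: cell (0,3) = 65/12
Step 3: cell (0,3) = 3583/720
Step 4: cell (0,3) = 53231/10800
Full grid after step 4:
  66049/16200 928627/216000 332249/72000 53231/10800
  578413/144000 62603/15000 68953/15000 693143/144000
  254921/64800 222563/54000 39703/9000 34129/7200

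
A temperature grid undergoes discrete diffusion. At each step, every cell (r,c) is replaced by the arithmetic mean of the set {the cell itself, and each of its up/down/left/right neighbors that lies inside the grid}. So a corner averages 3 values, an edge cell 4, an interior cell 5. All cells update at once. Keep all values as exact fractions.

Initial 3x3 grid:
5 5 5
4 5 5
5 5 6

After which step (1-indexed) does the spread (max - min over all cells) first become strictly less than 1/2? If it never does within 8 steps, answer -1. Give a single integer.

Answer: 3

Derivation:
Step 1: max=16/3, min=14/3, spread=2/3
Step 2: max=95/18, min=1133/240, spread=401/720
Step 3: max=5539/1080, min=10363/2160, spread=143/432
  -> spread < 1/2 first at step 3
Step 4: max=330323/64800, min=630521/129600, spread=1205/5184
Step 5: max=19629031/3888000, min=37989187/7776000, spread=10151/62208
Step 6: max=1173193007/233280000, min=2292937889/466560000, spread=85517/746496
Step 7: max=70112795179/13996800000, min=137974243483/27993600000, spread=720431/8957952
Step 8: max=4197657044363/839808000000, min=8300482510601/1679616000000, spread=6069221/107495424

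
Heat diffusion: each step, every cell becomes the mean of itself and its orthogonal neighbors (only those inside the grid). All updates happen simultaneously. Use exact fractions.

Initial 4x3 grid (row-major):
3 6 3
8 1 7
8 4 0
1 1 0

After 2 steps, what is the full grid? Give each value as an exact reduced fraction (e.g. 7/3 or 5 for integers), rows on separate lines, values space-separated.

After step 1:
  17/3 13/4 16/3
  5 26/5 11/4
  21/4 14/5 11/4
  10/3 3/2 1/3
After step 2:
  167/36 389/80 34/9
  1267/240 19/5 481/120
  983/240 7/2 259/120
  121/36 239/120 55/36

Answer: 167/36 389/80 34/9
1267/240 19/5 481/120
983/240 7/2 259/120
121/36 239/120 55/36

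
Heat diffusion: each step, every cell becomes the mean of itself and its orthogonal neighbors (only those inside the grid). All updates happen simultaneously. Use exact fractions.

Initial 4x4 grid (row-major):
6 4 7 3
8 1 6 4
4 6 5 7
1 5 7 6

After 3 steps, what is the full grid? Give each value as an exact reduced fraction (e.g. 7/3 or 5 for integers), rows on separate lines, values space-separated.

After step 1:
  6 9/2 5 14/3
  19/4 5 23/5 5
  19/4 21/5 31/5 11/2
  10/3 19/4 23/4 20/3
After step 2:
  61/12 41/8 563/120 44/9
  41/8 461/100 129/25 593/120
  511/120 249/50 21/4 701/120
  77/18 541/120 701/120 215/36
After step 3:
  46/9 1951/400 17879/3600 1307/270
  5723/1200 5 1849/375 18749/3600
  16777/3600 3541/750 4061/750 3961/720
  587/135 17647/3600 3883/720 1589/270

Answer: 46/9 1951/400 17879/3600 1307/270
5723/1200 5 1849/375 18749/3600
16777/3600 3541/750 4061/750 3961/720
587/135 17647/3600 3883/720 1589/270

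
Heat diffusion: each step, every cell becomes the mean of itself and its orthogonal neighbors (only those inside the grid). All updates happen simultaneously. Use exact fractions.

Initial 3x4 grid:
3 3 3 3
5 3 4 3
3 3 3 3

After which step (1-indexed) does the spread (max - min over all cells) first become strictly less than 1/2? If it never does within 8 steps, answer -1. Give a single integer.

Answer: 2

Derivation:
Step 1: max=11/3, min=3, spread=2/3
Step 2: max=433/120, min=249/80, spread=119/240
  -> spread < 1/2 first at step 2
Step 3: max=7471/2160, min=1127/360, spread=709/2160
Step 4: max=1481377/432000, min=909473/288000, spread=46867/172800
Step 5: max=13164257/3888000, min=8255443/2592000, spread=312437/1555200
Step 6: max=5242573897/1555200000, min=3315769673/1036800000, spread=21513551/124416000
Step 7: max=312610200323/93312000000, min=200101708507/62208000000, spread=199322201/1492992000
Step 8: max=18706182584257/5598720000000, min=12036691677713/3732480000000, spread=10418321083/89579520000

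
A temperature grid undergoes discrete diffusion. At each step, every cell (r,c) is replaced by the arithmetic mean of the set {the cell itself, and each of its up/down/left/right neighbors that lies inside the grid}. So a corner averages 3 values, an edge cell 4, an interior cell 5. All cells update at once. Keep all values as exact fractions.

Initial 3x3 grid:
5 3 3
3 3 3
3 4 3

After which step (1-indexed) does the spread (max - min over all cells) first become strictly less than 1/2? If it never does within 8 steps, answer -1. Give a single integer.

Answer: 2

Derivation:
Step 1: max=11/3, min=3, spread=2/3
Step 2: max=32/9, min=47/15, spread=19/45
  -> spread < 1/2 first at step 2
Step 3: max=929/270, min=5753/1800, spread=1321/5400
Step 4: max=110021/32400, min=418159/129600, spread=877/5184
Step 5: max=817439/243000, min=25236173/7776000, spread=7375/62208
Step 6: max=390237539/116640000, min=1522107031/466560000, spread=62149/746496
Step 7: max=11660608829/3499200000, min=91648798757/27993600000, spread=523543/8957952
Step 8: max=1395628121201/419904000000, min=5513597031679/1679616000000, spread=4410589/107495424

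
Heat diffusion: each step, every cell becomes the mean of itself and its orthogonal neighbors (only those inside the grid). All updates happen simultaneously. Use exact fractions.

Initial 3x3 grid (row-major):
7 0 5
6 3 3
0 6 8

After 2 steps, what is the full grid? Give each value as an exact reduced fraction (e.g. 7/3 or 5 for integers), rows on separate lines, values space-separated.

Answer: 145/36 287/80 67/18
239/60 407/100 1001/240
49/12 1051/240 44/9

Derivation:
After step 1:
  13/3 15/4 8/3
  4 18/5 19/4
  4 17/4 17/3
After step 2:
  145/36 287/80 67/18
  239/60 407/100 1001/240
  49/12 1051/240 44/9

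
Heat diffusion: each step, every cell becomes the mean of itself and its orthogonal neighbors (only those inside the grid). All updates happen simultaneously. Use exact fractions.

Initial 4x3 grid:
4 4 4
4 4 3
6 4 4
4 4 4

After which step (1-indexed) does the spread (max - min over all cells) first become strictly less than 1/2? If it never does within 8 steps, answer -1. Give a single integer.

Step 1: max=14/3, min=11/3, spread=1
Step 2: max=271/60, min=449/120, spread=31/40
Step 3: max=2371/540, min=4109/1080, spread=211/360
Step 4: max=34709/8100, min=126251/32400, spread=839/2160
  -> spread < 1/2 first at step 4
Step 5: max=4135667/972000, min=3813887/972000, spread=5363/16200
Step 6: max=30681821/7290000, min=115687859/29160000, spread=93859/388800
Step 7: max=1830723139/437400000, min=6980238331/1749600000, spread=4568723/23328000
Step 8: max=218463295627/52488000000, min=421200124379/104976000000, spread=8387449/55987200

Answer: 4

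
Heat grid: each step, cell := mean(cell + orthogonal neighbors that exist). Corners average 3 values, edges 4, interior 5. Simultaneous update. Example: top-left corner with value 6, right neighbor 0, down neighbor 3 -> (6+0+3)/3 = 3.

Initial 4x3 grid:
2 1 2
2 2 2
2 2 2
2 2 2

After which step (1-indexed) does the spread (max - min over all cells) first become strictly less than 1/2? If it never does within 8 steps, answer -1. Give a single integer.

Answer: 1

Derivation:
Step 1: max=2, min=5/3, spread=1/3
  -> spread < 1/2 first at step 1
Step 2: max=2, min=413/240, spread=67/240
Step 3: max=2, min=3883/2160, spread=437/2160
Step 4: max=1991/1000, min=1570469/864000, spread=29951/172800
Step 5: max=6671/3375, min=14336179/7776000, spread=206761/1555200
Step 6: max=10634329/5400000, min=5764604429/3110400000, spread=14430763/124416000
Step 7: max=846347273/432000000, min=348140258311/186624000000, spread=139854109/1492992000
Step 8: max=75908771023/38880000000, min=20972408109749/11197440000000, spread=7114543559/89579520000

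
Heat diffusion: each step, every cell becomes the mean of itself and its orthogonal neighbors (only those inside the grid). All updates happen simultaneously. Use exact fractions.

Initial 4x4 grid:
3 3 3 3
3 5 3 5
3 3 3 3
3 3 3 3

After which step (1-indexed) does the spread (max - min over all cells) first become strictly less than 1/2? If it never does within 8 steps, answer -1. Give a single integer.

Answer: 3

Derivation:
Step 1: max=19/5, min=3, spread=4/5
Step 2: max=217/60, min=3, spread=37/60
Step 3: max=3779/1080, min=613/200, spread=293/675
  -> spread < 1/2 first at step 3
Step 4: max=74059/21600, min=11191/3600, spread=6913/21600
Step 5: max=665767/194400, min=63001/20000, spread=333733/1215000
Step 6: max=98873009/29160000, min=10262383/3240000, spread=3255781/14580000
Step 7: max=2956311299/874800000, min=310176733/97200000, spread=82360351/437400000
Step 8: max=88197022841/26244000000, min=9338651911/2916000000, spread=2074577821/13122000000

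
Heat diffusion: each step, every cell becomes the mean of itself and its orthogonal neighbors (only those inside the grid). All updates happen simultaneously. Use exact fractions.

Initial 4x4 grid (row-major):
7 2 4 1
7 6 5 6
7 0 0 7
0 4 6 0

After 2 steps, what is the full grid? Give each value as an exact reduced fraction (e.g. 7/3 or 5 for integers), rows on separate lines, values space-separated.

After step 1:
  16/3 19/4 3 11/3
  27/4 4 21/5 19/4
  7/2 17/5 18/5 13/4
  11/3 5/2 5/2 13/3
After step 2:
  101/18 205/48 937/240 137/36
  235/48 231/50 391/100 119/30
  1039/240 17/5 339/100 239/60
  29/9 181/60 97/30 121/36

Answer: 101/18 205/48 937/240 137/36
235/48 231/50 391/100 119/30
1039/240 17/5 339/100 239/60
29/9 181/60 97/30 121/36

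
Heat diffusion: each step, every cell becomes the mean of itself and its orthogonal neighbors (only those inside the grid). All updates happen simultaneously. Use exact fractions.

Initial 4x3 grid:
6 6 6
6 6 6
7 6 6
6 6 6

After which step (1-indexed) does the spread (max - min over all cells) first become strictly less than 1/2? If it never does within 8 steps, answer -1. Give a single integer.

Step 1: max=19/3, min=6, spread=1/3
  -> spread < 1/2 first at step 1
Step 2: max=751/120, min=6, spread=31/120
Step 3: max=6691/1080, min=6, spread=211/1080
Step 4: max=664897/108000, min=10847/1800, spread=14077/108000
Step 5: max=5972407/972000, min=651683/108000, spread=5363/48600
Step 6: max=178700809/29160000, min=362869/60000, spread=93859/1166400
Step 7: max=10707874481/1749600000, min=588536467/97200000, spread=4568723/69984000
Step 8: max=641636435629/104976000000, min=17677618889/2916000000, spread=8387449/167961600

Answer: 1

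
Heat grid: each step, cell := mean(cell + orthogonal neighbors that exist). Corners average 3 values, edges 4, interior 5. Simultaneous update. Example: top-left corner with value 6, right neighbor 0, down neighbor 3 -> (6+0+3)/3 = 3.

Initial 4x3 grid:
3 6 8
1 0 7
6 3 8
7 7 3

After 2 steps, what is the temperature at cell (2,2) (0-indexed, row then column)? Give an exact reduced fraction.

Answer: 109/20

Derivation:
Step 1: cell (2,2) = 21/4
Step 2: cell (2,2) = 109/20
Full grid after step 2:
  121/36 1079/240 17/3
  809/240 207/50 107/20
  1093/240 227/50 109/20
  191/36 337/60 65/12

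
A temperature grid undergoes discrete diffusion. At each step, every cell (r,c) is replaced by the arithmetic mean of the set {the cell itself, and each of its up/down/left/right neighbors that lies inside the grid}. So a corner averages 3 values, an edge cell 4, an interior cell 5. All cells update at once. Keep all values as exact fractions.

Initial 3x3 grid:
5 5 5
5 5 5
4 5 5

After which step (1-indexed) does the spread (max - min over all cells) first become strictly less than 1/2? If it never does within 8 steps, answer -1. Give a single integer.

Step 1: max=5, min=14/3, spread=1/3
  -> spread < 1/2 first at step 1
Step 2: max=5, min=85/18, spread=5/18
Step 3: max=5, min=1039/216, spread=41/216
Step 4: max=1789/360, min=62669/12960, spread=347/2592
Step 5: max=17843/3600, min=3781063/777600, spread=2921/31104
Step 6: max=2134517/432000, min=227451461/46656000, spread=24611/373248
Step 7: max=47943259/9720000, min=13678077967/2799360000, spread=207329/4478976
Step 8: max=2553198401/518400000, min=821778047549/167961600000, spread=1746635/53747712

Answer: 1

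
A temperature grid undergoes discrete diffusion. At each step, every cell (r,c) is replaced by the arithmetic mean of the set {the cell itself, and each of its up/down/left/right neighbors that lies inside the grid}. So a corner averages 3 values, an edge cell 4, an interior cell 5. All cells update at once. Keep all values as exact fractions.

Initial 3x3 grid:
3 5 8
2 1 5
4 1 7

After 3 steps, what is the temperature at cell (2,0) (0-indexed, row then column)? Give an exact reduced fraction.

Step 1: cell (2,0) = 7/3
Step 2: cell (2,0) = 97/36
Step 3: cell (2,0) = 6203/2160
Full grid after step 3:
  7343/2160 58441/14400 1663/360
  22333/7200 7289/2000 63541/14400
  6203/2160 49541/14400 4339/1080

Answer: 6203/2160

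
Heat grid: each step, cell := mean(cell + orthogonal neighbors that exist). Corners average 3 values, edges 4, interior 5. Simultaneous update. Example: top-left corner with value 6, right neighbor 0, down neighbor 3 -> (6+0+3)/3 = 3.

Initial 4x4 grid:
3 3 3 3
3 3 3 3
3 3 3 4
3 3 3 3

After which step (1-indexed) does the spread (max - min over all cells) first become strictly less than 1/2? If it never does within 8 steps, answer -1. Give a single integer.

Answer: 1

Derivation:
Step 1: max=10/3, min=3, spread=1/3
  -> spread < 1/2 first at step 1
Step 2: max=391/120, min=3, spread=31/120
Step 3: max=3451/1080, min=3, spread=211/1080
Step 4: max=340843/108000, min=3, spread=16843/108000
Step 5: max=3054643/972000, min=27079/9000, spread=130111/972000
Step 6: max=91122367/29160000, min=1627159/540000, spread=3255781/29160000
Step 7: max=2724753691/874800000, min=1631107/540000, spread=82360351/874800000
Step 8: max=81483316891/26244000000, min=294106441/97200000, spread=2074577821/26244000000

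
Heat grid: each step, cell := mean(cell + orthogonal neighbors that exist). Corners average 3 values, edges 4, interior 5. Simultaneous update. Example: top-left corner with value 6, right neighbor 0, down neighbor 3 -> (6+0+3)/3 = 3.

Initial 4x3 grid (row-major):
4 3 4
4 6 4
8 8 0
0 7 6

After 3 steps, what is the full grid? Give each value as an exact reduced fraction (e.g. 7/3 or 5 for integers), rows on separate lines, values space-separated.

Answer: 1931/432 62041/14400 1745/432
17459/3600 27629/6000 974/225
2031/400 29849/6000 8327/1800
3721/720 71941/14400 10313/2160

Derivation:
After step 1:
  11/3 17/4 11/3
  11/2 5 7/2
  5 29/5 9/2
  5 21/4 13/3
After step 2:
  161/36 199/48 137/36
  115/24 481/100 25/6
  213/40 511/100 68/15
  61/12 1223/240 169/36
After step 3:
  1931/432 62041/14400 1745/432
  17459/3600 27629/6000 974/225
  2031/400 29849/6000 8327/1800
  3721/720 71941/14400 10313/2160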